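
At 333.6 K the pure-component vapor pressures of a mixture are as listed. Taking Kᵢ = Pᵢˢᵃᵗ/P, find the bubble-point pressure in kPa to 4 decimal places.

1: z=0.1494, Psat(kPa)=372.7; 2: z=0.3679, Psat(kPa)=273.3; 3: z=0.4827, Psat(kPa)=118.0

At the bubble point ψ → 0, so ΣzᵢKᵢ = 1 with Kᵢ = Pᵢˢᵃᵗ/P ⇒ P = ΣzᵢPᵢˢᵃᵗ.
P = 0.1494·372.7 + 0.3679·273.3 + 0.4827·118.0 = 213.1870 kPa

Pbub = 213.1870 kPa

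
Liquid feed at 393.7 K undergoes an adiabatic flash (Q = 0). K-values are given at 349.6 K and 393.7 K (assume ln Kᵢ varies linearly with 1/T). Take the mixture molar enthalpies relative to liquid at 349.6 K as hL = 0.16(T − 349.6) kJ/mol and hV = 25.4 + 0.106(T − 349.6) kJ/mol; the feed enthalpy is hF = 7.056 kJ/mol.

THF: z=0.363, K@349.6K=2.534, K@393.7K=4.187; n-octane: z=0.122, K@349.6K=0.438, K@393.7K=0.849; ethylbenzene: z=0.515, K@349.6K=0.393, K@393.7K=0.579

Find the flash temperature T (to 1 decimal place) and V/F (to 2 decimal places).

Adiabatic flash: solve Rachford–Rice at each trial T, then check hF = ψ·hV(T) + (1−ψ)·hL(T).
  T = 349.6 K: K = (2.534, 0.438, 0.393), RR gives ψ = 0.191, H_out = 4.859 kJ/mol
  T = 393.7 K: K = (4.187, 0.849, 0.579), RR gives ψ = 0.757, H_out = 24.480 kJ/mol
  T = 371.6 K: K = (3.304, 0.621, 0.482), RR gives ψ = 0.460, H_out = 14.664 kJ/mol
  T = 360.6 K: K = (2.905, 0.525, 0.437), RR gives ψ = 0.329, H_out = 9.931 kJ/mol
  T = 355.1 K: K = (2.716, 0.480, 0.415), RR gives ψ = 0.262, H_out = 7.464 kJ/mol
  T = 352.4 K: K = (2.626, 0.459, 0.404), RR gives ψ = 0.228, H_out = 6.207 kJ/mol
  T = 353.8 K: K = (2.673, 0.470, 0.409), RR gives ψ = 0.246, H_out = 6.863 kJ/mol
Linear interpolation between T = 353.8 (H_out = 6.863) and T = 355.1 (H_out = 7.464) on hF = 7.056 gives T ≈ 354.2 K, at which ψ = 0.25.

T = 354.2 K, V/F = 0.25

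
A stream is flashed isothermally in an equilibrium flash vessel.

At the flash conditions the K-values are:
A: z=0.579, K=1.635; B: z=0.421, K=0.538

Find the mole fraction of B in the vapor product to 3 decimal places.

y_B = 0.311

Rachford–Rice: g(ψ) = Σ zᵢ(Kᵢ−1)/(1+ψ(Kᵢ−1)) = 0.
Check two-phase: ΣzᵢKᵢ = 1.173 > 1 and Σzᵢ/Kᵢ = 1.137 > 1, so g(0) = 0.173 > 0 and g(1) = -0.137 < 0.
Newton–Raphson from ψ = 0.5:
  ψ = 0.500: g = 0.0261, g' = -0.286 → ψ = 0.591
  ψ = 0.591: g = -0.0003, g' = -0.293 → ψ = 0.590
Converged at ψ = 0.590.
Compositions from xᵢ = zᵢ/(1+ψ(Kᵢ−1)), yᵢ = Kᵢxᵢ:
  A: x = 0.421, y = 0.689
  B: x = 0.579, y = 0.311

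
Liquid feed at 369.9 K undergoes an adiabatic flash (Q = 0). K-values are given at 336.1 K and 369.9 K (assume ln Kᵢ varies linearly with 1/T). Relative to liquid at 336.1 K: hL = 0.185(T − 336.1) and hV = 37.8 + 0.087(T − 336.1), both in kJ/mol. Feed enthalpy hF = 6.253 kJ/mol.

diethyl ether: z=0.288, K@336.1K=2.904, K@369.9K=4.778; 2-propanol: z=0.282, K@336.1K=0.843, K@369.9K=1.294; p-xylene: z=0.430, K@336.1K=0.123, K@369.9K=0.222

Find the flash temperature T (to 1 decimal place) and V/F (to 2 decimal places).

T = 340.0 K, V/F = 0.15

Adiabatic flash: solve Rachford–Rice at each trial T, then check hF = ψ·hV(T) + (1−ψ)·hL(T).
  T = 336.1 K: K = (2.904, 0.843, 0.123), RR gives ψ = 0.102, H_out = 3.856 kJ/mol
  T = 369.9 K: K = (4.778, 1.294, 0.222), RR gives ψ = 0.418, H_out = 20.667 kJ/mol
  T = 353.0 K: K = (3.770, 1.055, 0.168), RR gives ψ = 0.278, H_out = 13.183 kJ/mol
  T = 344.6 K: K = (3.322, 0.946, 0.144), RR gives ψ = 0.198, H_out = 8.885 kJ/mol
  T = 340.4 K: K = (3.111, 0.894, 0.133), RR gives ψ = 0.153, H_out = 6.505 kJ/mol
  T = 338.2 K: K = (3.004, 0.868, 0.128), RR gives ψ = 0.127, H_out = 5.180 kJ/mol
Linear interpolation between T = 338.2 (H_out = 5.180) and T = 340.4 (H_out = 6.505) on hF = 6.253 gives T ≈ 340.0 K, at which ψ = 0.15.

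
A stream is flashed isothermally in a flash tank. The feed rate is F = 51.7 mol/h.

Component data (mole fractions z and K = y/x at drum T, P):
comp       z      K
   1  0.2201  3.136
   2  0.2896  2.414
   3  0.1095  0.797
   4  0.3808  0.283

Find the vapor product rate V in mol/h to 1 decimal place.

Let ψ = V/F and solve Σ zᵢ(Kᵢ−1)/(1+ψ(Kᵢ−1)) = 0.
Feasibility: ΣzᵢKᵢ = 1.5844, Σzᵢ/Kᵢ = 1.6731 — both > 1, two phases present.
Newton–Raphson from ψ = 0.47:
  ψ = 0.4700: g = 0.04423, g' = -0.9099 → ψ = 0.5186
  ψ = 0.5186: g = -0.00020, g' = -0.9205 → ψ = 0.5184
Converged at ψ = 0.5184.
Then V = ψ·F = 0.5184·51.7 = 26.8 mol/h and L = F − V = 24.9 mol/h.

V = 26.8 mol/h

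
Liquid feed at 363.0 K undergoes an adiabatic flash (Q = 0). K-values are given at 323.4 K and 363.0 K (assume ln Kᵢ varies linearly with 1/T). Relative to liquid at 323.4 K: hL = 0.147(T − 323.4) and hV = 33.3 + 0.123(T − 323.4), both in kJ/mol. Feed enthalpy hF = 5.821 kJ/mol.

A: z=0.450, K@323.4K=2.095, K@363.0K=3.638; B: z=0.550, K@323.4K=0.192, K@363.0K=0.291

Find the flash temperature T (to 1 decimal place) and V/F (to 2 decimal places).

T = 329.8 K, V/F = 0.15

Adiabatic flash: solve Rachford–Rice at each trial T, then check hF = ψ·hV(T) + (1−ψ)·hL(T).
  T = 323.4 K: K = (2.095, 0.192), RR gives ψ = 0.055, H_out = 1.820 kJ/mol
  T = 363.0 K: K = (3.638, 0.291), RR gives ψ = 0.426, H_out = 19.609 kJ/mol
  T = 343.2 K: K = (2.805, 0.239), RR gives ψ = 0.287, H_out = 12.325 kJ/mol
  T = 333.3 K: K = (2.435, 0.215), RR gives ψ = 0.190, H_out = 7.734 kJ/mol
  T = 328.4 K: K = (2.263, 0.203), RR gives ψ = 0.129, H_out = 5.028 kJ/mol
  T = 330.9 K: K = (2.350, 0.209), RR gives ψ = 0.162, H_out = 6.454 kJ/mol
  T = 329.6 K: K = (2.304, 0.206), RR gives ψ = 0.145, H_out = 5.726 kJ/mol
Linear interpolation between T = 329.6 (H_out = 5.726) and T = 330.9 (H_out = 6.454) on hF = 5.821 gives T ≈ 329.8 K, at which ψ = 0.15.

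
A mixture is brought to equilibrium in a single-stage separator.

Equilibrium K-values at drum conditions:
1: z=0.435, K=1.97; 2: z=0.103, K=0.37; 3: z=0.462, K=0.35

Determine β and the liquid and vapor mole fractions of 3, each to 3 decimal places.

β = 0.091, x_3 = 0.491, y_3 = 0.172

Let β = V/F and solve Σ zᵢ(Kᵢ−1)/(1+β(Kᵢ−1)) = 0.
g(0) = ΣzᵢKᵢ − 1 = 0.057 and g(1) = 1 − Σzᵢ/Kᵢ = -0.819, so a root lies in (0, 1).
Newton iteration, β⁰ = 0.49:
  β = 0.490: g = -0.2485, g' = -0.694 → β = 0.132
  β = 0.132: g = -0.0251, g' = -0.604 → β = 0.090
  β = 0.090: g = 0.0002, g' = -0.612 → β = 0.091
Converged at β = 0.091.
Compositions from xᵢ = zᵢ/(1+β(Kᵢ−1)), yᵢ = Kᵢxᵢ:
  1: x = 0.400, y = 0.788
  2: x = 0.109, y = 0.040
  3: x = 0.491, y = 0.172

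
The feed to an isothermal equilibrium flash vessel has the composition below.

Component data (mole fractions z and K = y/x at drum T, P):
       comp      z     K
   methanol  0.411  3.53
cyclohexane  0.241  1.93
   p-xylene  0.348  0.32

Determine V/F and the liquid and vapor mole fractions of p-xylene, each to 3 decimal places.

Rachford–Rice: g(V/F) = Σ zᵢ(Kᵢ−1)/(1+V/F(Kᵢ−1)) = 0.
Feasibility: ΣzᵢKᵢ = 2.027, Σzᵢ/Kᵢ = 1.329 — both > 1, two phases present.
Newton–Raphson from V/F = 0.5:
  V/F = 0.500: g = 0.2535, g' = -0.979 → V/F = 0.759
  V/F = 0.759: g = -0.0015, g' = -1.067 → V/F = 0.758
Converged at V/F = 0.758.
Compositions from xᵢ = zᵢ/(1+V/F(Kᵢ−1)), yᵢ = Kᵢxᵢ:
  methanol: x = 0.141, y = 0.497
  cyclohexane: x = 0.141, y = 0.273
  p-xylene: x = 0.718, y = 0.230

V/F = 0.758, x_p-xylene = 0.718, y_p-xylene = 0.230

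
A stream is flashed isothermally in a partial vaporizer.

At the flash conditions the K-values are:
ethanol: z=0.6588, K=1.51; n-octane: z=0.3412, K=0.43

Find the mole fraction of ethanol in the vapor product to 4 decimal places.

Binary case is linear: z₁(K₁−1)(1+ψ(K₂−1)) + z₂(K₂−1)(1+ψ(K₁−1)) = 0
⇒ ψ = [z₁(K₁−1)+z₂(K₂−1)] / [−(K₁−1)(K₂−1)] = 0.14150/0.29070 = 0.4868
Compositions from xᵢ = zᵢ/(1+ψ(Kᵢ−1)), yᵢ = Kᵢxᵢ:
  ethanol: x = 0.5278, y = 0.7969
  n-octane: x = 0.4722, y = 0.2031

y_ethanol = 0.7969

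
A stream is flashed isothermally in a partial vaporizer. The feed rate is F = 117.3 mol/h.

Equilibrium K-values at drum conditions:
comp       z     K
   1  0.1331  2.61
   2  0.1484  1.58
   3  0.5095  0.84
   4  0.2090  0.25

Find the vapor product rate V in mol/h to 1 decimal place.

V = 15.3 mol/h

Rachford–Rice: g(ψ) = Σ zᵢ(Kᵢ−1)/(1+ψ(Kᵢ−1)) = 0.
Feasibility: ΣzᵢKᵢ = 1.0621, Σzᵢ/Kᵢ = 1.5875 — both > 1, two phases present.
Newton–Raphson from ψ = 0.33:
  ψ = 0.3300: g = -0.08218, g' = -0.4045 → ψ = 0.1268
  ψ = 0.1268: g = 0.00170, g' = -0.4384 → ψ = 0.1307
Converged at ψ = 0.1307.
Then V = ψ·F = 0.1307·117.3 = 15.3 mol/h and L = F − V = 102.0 mol/h.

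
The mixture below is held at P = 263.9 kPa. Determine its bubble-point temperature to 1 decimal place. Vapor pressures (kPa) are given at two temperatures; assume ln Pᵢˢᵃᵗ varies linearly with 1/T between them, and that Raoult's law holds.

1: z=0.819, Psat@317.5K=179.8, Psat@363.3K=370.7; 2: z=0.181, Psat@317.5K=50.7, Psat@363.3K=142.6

Bubble-point temperature: ΣzᵢPᵢˢᵃᵗ(T) = P. Interpolate ln Pᵢˢᵃᵗ = aᵢ + bᵢ/T.
  T = 317.5 K: ΣzᵢPᵢˢᵃᵗ = 156.43 kPa
  T = 363.3 K: ΣzᵢPᵢˢᵃᵗ = 329.41 kPa
  T = 340.4 K: ΣzᵢPᵢˢᵃᵗ = 232.59 kPa
  T = 351.9 K: ΣzᵢPᵢˢᵃᵗ = 278.53 kPa
  T = 346.1 K: ΣzᵢPᵢˢᵃᵗ = 254.69 kPa
  T = 349.0 K: ΣzᵢPᵢˢᵃᵗ = 266.44 kPa
Interpolating between 346.1 K and 349.0 K gives T ≈ 348.4 K.

T = 348.4 K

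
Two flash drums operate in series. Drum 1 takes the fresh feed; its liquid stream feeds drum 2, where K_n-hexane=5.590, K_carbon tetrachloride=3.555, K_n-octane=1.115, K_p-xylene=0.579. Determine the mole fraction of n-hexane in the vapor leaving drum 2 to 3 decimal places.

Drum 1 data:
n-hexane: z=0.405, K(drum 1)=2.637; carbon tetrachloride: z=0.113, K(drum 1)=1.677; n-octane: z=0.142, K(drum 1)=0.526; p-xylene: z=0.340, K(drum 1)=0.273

y_n-hexane (drum 2) = 0.278

Drum 1:
Material balance + equilibrium reduce to Σ zᵢ(Kᵢ−1)/(1+ψ₁(Kᵢ−1)) = 0.
Check two-phase: ΣzᵢKᵢ = 1.425 > 1 and Σzᵢ/Kᵢ = 1.736 > 1, so g(0) = 0.425 > 0 and g(1) = -0.736 < 0.
Newton iteration, ψ₁⁰ = 0.56:
  ψ₁ = 0.560: g = -0.1072, g' = -0.893 → ψ₁ = 0.440
  ψ₁ = 0.440: g = -0.0041, g' = -0.837 → ψ₁ = 0.435
Converged at ψ₁ = 0.435.
Drum-1 compositions:
  n-hexane: x = 0.237, y = 0.624
  carbon tetrachloride: x = 0.087, y = 0.146
  n-octane: x = 0.179, y = 0.094
  p-xylene: x = 0.497, y = 0.136
Drum-2 feed = drum-1 liquid: z₂ = (0.2365, 0.0873, 0.1789, 0.4973).
Drum 2:
Material balance + equilibrium reduce to Σ zᵢ(Kᵢ−1)/(1+ψ₂(Kᵢ−1)) = 0.
Feasibility: ΣzᵢKᵢ = 2.120, Σzᵢ/Kᵢ = 1.086 — both > 1, two phases present.
Iterate (Newton) starting at ψ₂ = 0.32:
  ψ₂ = 0.320: g = 0.3404, g' = -1.110 → ψ₂ = 0.627
  ψ₂ = 0.627: g = 0.1007, g' = -0.581 → ψ₂ = 0.800
  ψ₂ = 0.800: g = 0.0088, g' = -0.492 → ψ₂ = 0.818
Converged at ψ₂ = 0.818.
  n-hexane: x = 0.050, y = 0.278
  carbon tetrachloride: x = 0.028, y = 0.100
  n-octane: x = 0.164, y = 0.182
  p-xylene: x = 0.758, y = 0.439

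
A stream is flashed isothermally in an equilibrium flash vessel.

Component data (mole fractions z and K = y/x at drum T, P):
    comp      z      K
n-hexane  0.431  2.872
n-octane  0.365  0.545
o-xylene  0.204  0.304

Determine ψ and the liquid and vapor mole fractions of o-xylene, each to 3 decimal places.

Newton–Raphson from ψ = 0.56:
  ψ = 0.560: g = -0.0616, g' = -0.761 → ψ = 0.479
Converged at ψ = 0.479.
Compositions from xᵢ = zᵢ/(1+ψ(Kᵢ−1)), yᵢ = Kᵢxᵢ:
  n-hexane: x = 0.227, y = 0.653
  n-octane: x = 0.467, y = 0.254
  o-xylene: x = 0.306, y = 0.093

ψ = 0.479, x_o-xylene = 0.306, y_o-xylene = 0.093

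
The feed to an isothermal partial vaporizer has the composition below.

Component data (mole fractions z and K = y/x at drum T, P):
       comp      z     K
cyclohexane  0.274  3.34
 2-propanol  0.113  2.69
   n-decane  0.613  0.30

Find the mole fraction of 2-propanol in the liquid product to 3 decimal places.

x_2-propanol = 0.078

Newton–Raphson from β = 0.5:
  β = 0.500: g = -0.2612, g' = -1.124 → β = 0.268
  β = 0.268: g = -0.0024, g' = -1.175 → β = 0.266
Converged at β = 0.266.
Compositions from xᵢ = zᵢ/(1+β(Kᵢ−1)), yᵢ = Kᵢxᵢ:
  cyclohexane: x = 0.169, y = 0.564
  2-propanol: x = 0.078, y = 0.210
  n-decane: x = 0.753, y = 0.226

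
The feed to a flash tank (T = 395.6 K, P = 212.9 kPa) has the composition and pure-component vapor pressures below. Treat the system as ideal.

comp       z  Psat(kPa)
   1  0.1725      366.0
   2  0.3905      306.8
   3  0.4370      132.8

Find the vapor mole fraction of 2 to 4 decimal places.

Raoult's law: Kᵢ = Pᵢˢᵃᵗ/P = Pᵢˢᵃᵗ/212.9.
  K_1 = 366.0/212.9 = 1.719117, K_2 = 306.8/212.9 = 1.441052, K_3 = 132.8/212.9 = 0.623767
Material balance + equilibrium reduce to Σ zᵢ(Kᵢ−1)/(1+ψ(Kᵢ−1)) = 0.
Feasibility: ΣzᵢKᵢ = 1.1319, Σzᵢ/Kᵢ = 1.0719 — both > 1, two phases present.
Newton–Raphson from ψ = 0.64:
  ψ = 0.6400: g = 0.00271, g' = -0.1954 → ψ = 0.6539
  ψ = 0.6539: g = -0.00000, g' = -0.1958 → ψ = 0.6538
Converged at ψ = 0.6538.
Compositions from xᵢ = zᵢ/(1+ψ(Kᵢ−1)), yᵢ = Kᵢxᵢ:
  1: x = 0.1173, y = 0.2017
  2: x = 0.3031, y = 0.4368
  3: x = 0.5796, y = 0.3615

y_2 = 0.4368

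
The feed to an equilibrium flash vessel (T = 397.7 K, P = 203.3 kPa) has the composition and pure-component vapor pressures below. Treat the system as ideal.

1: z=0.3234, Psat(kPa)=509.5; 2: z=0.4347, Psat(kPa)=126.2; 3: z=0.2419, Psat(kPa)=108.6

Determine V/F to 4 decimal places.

Raoult's law: Kᵢ = Pᵢˢᵃᵗ/P = Pᵢˢᵃᵗ/203.3.
  K_1 = 509.5/203.3 = 2.506149, K_2 = 126.2/203.3 = 0.620758, K_3 = 108.6/203.3 = 0.534186
Rachford–Rice: g(V/F) = Σ zᵢ(Kᵢ−1)/(1+V/F(Kᵢ−1)) = 0.
Check two-phase: ΣzᵢKᵢ = 1.2096 > 1 and Σzᵢ/Kᵢ = 1.2822 > 1, so g(0) = 0.2096 > 0 and g(1) = -0.2822 < 0.
Newton–Raphson from V/F = 0.36:
  V/F = 0.3600: g = -0.01047, g' = -0.4681 → V/F = 0.3376
  V/F = 0.3376: g = 0.00011, g' = -0.4785 → V/F = 0.3379
Converged at V/F = 0.3379.

V/F = 0.3379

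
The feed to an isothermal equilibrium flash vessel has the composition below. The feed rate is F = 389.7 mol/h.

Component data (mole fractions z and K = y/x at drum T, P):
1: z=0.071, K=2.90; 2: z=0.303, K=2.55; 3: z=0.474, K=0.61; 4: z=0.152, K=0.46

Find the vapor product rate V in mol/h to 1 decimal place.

V = 188.3 mol/h

Newton iteration, ψ⁰ = 0.5:
  ψ = 0.500: g = -0.0083, g' = -0.493 → ψ = 0.483
Converged at ψ = 0.483.
Then V = ψ·F = 0.4832·389.7 = 188.3 mol/h and L = F − V = 201.4 mol/h.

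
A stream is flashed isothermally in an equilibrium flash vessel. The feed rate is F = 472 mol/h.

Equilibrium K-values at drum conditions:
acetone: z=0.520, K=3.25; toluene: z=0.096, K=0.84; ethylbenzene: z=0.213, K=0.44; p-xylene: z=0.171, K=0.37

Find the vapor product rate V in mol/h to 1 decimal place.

V = 358.7 mol/h

Rachford–Rice: g(ψ) = Σ zᵢ(Kᵢ−1)/(1+ψ(Kᵢ−1)) = 0.
g(0) = ΣzᵢKᵢ − 1 = 0.928 and g(1) = 1 − Σzᵢ/Kᵢ = -0.221, so a root lies in (0, 1).
Newton–Raphson from ψ = 0.5:
  ψ = 0.500: g = 0.2110, g' = -0.859 → ψ = 0.745
  ψ = 0.745: g = 0.0117, g' = -0.809 → ψ = 0.760
Converged at ψ = 0.760.
Then V = ψ·F = 0.7599·472 = 358.7 mol/h and L = F − V = 113.3 mol/h.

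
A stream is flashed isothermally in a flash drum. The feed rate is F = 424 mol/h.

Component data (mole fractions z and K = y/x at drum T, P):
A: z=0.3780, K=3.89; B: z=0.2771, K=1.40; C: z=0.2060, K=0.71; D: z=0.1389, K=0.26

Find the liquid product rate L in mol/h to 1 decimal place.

Let β = V/F and solve Σ zᵢ(Kᵢ−1)/(1+β(Kᵢ−1)) = 0.
Feasibility: ΣzᵢKᵢ = 2.0407, Σzᵢ/Kᵢ = 1.1195 — both > 1, two phases present.
Iterate (Newton) starting at β = 0.67:
  β = 0.6700: g = 0.18145, g' = -0.7196 → β = 0.9221
  β = 0.9221: g = -0.02612, g' = -1.0450 → β = 0.8971
  β = 0.8971: g = -0.00092, g' = -0.9735 → β = 0.8962
Converged at β = 0.8962.
Then V = β·F = 0.8962·424 = 380.0 mol/h and L = F − V = 44.0 mol/h.

L = 44.0 mol/h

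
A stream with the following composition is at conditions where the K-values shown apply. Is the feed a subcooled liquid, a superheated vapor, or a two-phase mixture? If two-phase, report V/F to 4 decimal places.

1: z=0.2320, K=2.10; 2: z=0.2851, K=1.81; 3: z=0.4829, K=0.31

two-phase, V/F = 0.2336

ΣzᵢKᵢ = 1.1529; Σzᵢ/Kᵢ = 1.8257.
Both exceed 1, so a two-phase solution exists.
Let ψ = V/F and solve Σ zᵢ(Kᵢ−1)/(1+ψ(Kᵢ−1)) = 0.
Iterate (Newton) starting at ψ = 0.41:
  ψ = 0.4100: g = -0.11541, g' = -0.6858 → ψ = 0.2417
  ψ = 0.2417: g = -0.00518, g' = -0.6372 → ψ = 0.2336
Converged at ψ = 0.2336.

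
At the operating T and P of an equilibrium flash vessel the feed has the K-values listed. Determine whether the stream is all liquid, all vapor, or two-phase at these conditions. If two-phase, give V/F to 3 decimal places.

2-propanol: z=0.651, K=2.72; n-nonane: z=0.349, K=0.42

ΣzᵢKᵢ = 1.917; Σzᵢ/Kᵢ = 1.070.
Both exceed 1, so a two-phase solution exists.
Binary case is linear: z₁(K₁−1)(1+ψ(K₂−1)) + z₂(K₂−1)(1+ψ(K₁−1)) = 0
⇒ ψ = [z₁(K₁−1)+z₂(K₂−1)] / [−(K₁−1)(K₂−1)] = 0.9173/0.9976 = 0.920

two-phase, V/F = 0.920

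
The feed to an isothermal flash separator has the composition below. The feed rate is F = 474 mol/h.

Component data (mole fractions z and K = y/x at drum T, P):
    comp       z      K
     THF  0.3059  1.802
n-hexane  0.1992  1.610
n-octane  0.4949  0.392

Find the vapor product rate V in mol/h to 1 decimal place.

Rachford–Rice: g(ψ) = Σ zᵢ(Kᵢ−1)/(1+ψ(Kᵢ−1)) = 0.
Feasibility: ΣzᵢKᵢ = 1.0659, Σzᵢ/Kᵢ = 1.5560 — both > 1, two phases present.
Newton–Raphson from ψ = 0.5:
  ψ = 0.5000: g = -0.16410, g' = -0.5214 → ψ = 0.1853
  ψ = 0.1853: g = -0.01633, g' = -0.4413 → ψ = 0.1483
  ψ = 0.1483: g = -0.00002, g' = -0.4405 → ψ = 0.1482
Converged at ψ = 0.1482.
Then V = ψ·F = 0.1482·474 = 70.3 mol/h and L = F − V = 403.7 mol/h.

V = 70.3 mol/h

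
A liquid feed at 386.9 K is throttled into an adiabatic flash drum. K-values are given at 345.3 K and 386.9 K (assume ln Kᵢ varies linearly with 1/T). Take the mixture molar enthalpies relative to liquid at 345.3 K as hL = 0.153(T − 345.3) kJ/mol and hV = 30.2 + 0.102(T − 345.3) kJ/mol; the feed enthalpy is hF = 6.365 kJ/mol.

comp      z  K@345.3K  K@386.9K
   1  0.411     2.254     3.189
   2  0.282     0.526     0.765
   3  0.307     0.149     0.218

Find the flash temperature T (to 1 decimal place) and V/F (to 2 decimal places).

T = 350.2 K, V/F = 0.19

Adiabatic flash: solve Rachford–Rice at each trial T, then check hF = ψ·hV(T) + (1−ψ)·hL(T).
  T = 345.3 K: K = (2.254, 0.526, 0.149), RR gives ψ = 0.138, H_out = 4.179 kJ/mol
  T = 386.9 K: K = (3.189, 0.765, 0.218), RR gives ψ = 0.459, H_out = 19.253 kJ/mol
  T = 366.1 K: K = (2.708, 0.641, 0.182), RR gives ψ = 0.319, H_out = 12.489 kJ/mol
  T = 355.7 K: K = (2.477, 0.582, 0.165), RR gives ψ = 0.236, H_out = 8.606 kJ/mol
  T = 350.5 K: K = (2.365, 0.554, 0.157), RR gives ψ = 0.190, H_out = 6.475 kJ/mol
  T = 347.9 K: K = (2.309, 0.540, 0.153), RR gives ψ = 0.165, H_out = 5.350 kJ/mol
  T = 349.2 K: K = (2.337, 0.547, 0.155), RR gives ψ = 0.177, H_out = 5.918 kJ/mol
Linear interpolation between T = 349.2 (H_out = 5.918) and T = 350.5 (H_out = 6.475) on hF = 6.365 gives T ≈ 350.2 K, at which ψ = 0.19.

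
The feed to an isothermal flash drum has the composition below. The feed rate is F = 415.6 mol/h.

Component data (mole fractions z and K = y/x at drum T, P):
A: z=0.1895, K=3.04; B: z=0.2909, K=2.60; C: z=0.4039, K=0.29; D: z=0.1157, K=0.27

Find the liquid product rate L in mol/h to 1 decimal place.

Let ψ = V/F and solve Σ zᵢ(Kᵢ−1)/(1+ψ(Kᵢ−1)) = 0.
g(0) = ΣzᵢKᵢ − 1 = 0.4808 and g(1) = 1 − Σzᵢ/Kᵢ = -0.9955, so a root lies in (0, 1).
Newton–Raphson from ψ = 0.6:
  ψ = 0.6000: g = -0.23859, g' = -1.1665 → ψ = 0.3955
  ψ = 0.3955: g = -0.01842, g' = -1.0364 → ψ = 0.3777
Converged at ψ = 0.3777.
Then V = ψ·F = 0.3777·415.6 = 157.0 mol/h and L = F − V = 258.6 mol/h.

L = 258.6 mol/h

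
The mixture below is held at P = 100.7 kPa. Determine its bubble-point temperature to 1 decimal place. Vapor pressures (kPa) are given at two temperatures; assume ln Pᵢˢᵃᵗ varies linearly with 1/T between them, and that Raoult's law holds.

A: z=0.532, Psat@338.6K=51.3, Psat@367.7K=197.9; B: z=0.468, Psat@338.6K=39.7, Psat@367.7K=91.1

Bubble-point temperature: ΣzᵢPᵢˢᵃᵗ(T) = P. Interpolate ln Pᵢˢᵃᵗ = aᵢ + bᵢ/T.
  T = 338.6 K: ΣzᵢPᵢˢᵃᵗ = 45.87 kPa
  T = 367.7 K: ΣzᵢPᵢˢᵃᵗ = 147.92 kPa
  T = 353.1 K: ΣzᵢPᵢˢᵃᵗ = 83.58 kPa
  T = 360.4 K: ΣzᵢPᵢˢᵃᵗ = 111.64 kPa
  T = 356.8 K: ΣzᵢPᵢˢᵃᵗ = 96.89 kPa
  T = 358.6 K: ΣzᵢPᵢˢᵃᵗ = 104.03 kPa
Interpolating between 356.8 K and 358.6 K gives T ≈ 357.8 K.

T = 357.8 K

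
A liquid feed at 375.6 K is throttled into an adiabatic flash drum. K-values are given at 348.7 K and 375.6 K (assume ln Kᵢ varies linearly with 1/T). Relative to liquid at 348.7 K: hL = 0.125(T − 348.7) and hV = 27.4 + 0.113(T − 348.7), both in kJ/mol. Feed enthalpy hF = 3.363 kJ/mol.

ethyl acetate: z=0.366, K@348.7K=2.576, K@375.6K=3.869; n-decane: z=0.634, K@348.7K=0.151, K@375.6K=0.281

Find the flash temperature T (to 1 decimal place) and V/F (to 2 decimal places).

T = 354.5 K, V/F = 0.10

Adiabatic flash: solve Rachford–Rice at each trial T, then check hF = ψ·hV(T) + (1−ψ)·hL(T).
  T = 348.7 K: K = (2.576, 0.151), RR gives ψ = 0.029, H_out = 0.789 kJ/mol
  T = 375.6 K: K = (3.869, 0.281), RR gives ψ = 0.288, H_out = 11.162 kJ/mol
  T = 362.1 K: K = (3.179, 0.208), RR gives ψ = 0.171, H_out = 6.338 kJ/mol
  T = 355.4 K: K = (2.867, 0.178), RR gives ψ = 0.106, H_out = 3.722 kJ/mol
  T = 352.0 K: K = (2.717, 0.164), RR gives ψ = 0.068, H_out = 2.284 kJ/mol
  T = 353.7 K: K = (2.791, 0.171), RR gives ψ = 0.087, H_out = 3.015 kJ/mol
Linear interpolation between T = 353.7 (H_out = 3.015) and T = 355.4 (H_out = 3.722) on hF = 3.363 gives T ≈ 354.5 K, at which ψ = 0.10.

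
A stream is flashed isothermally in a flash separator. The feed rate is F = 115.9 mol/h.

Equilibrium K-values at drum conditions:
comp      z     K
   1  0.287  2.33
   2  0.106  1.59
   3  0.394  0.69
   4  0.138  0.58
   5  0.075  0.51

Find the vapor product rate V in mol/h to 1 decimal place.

Iterate (Newton) starting at V/F = 0.5:
  V/F = 0.500: g = 0.0110, g' = -0.329 → V/F = 0.533
  V/F = 0.533: g = 0.0001, g' = -0.323 → V/F = 0.534
Converged at V/F = 0.534.
Then V = V/F·F = 0.5337·115.9 = 61.9 mol/h and L = F − V = 54.0 mol/h.

V = 61.9 mol/h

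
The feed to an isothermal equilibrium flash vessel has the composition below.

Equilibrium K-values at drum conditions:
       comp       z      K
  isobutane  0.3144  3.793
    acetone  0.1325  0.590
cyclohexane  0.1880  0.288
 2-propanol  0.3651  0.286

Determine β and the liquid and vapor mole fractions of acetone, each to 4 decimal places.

β = 0.2320, x_acetone = 0.1464, y_acetone = 0.0864

Let β = V/F and solve Σ zᵢ(Kᵢ−1)/(1+β(Kᵢ−1)) = 0.
Check two-phase: ΣzᵢKᵢ = 1.4293 > 1 and Σzᵢ/Kᵢ = 2.2368 > 1, so g(0) = 0.4293 > 0 and g(1) = -1.2368 < 0.
Newton iteration, β⁰ = 0.63:
  β = 0.6300: g = -0.47159, g' = -1.2909 → β = 0.2647
  β = 0.2647: g = -0.04241, g' = -1.2665 → β = 0.2312
  β = 0.2312: g = 0.00112, g' = -1.3363 → β = 0.2320
Converged at β = 0.2320.
Compositions from xᵢ = zᵢ/(1+β(Kᵢ−1)), yᵢ = Kᵢxᵢ:
  isobutane: x = 0.1908, y = 0.7236
  acetone: x = 0.1464, y = 0.0864
  cyclohexane: x = 0.2252, y = 0.0649
  2-propanol: x = 0.4376, y = 0.1252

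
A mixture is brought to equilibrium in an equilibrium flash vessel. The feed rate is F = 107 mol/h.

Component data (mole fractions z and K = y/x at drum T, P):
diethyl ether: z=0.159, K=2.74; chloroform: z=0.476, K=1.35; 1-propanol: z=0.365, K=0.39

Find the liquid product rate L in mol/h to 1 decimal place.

L = 60.7 mol/h

Newton iteration, β⁰ = 0.31:
  β = 0.310: g = 0.0554, g' = -0.457 → β = 0.431
  β = 0.431: g = 0.0007, g' = -0.451 → β = 0.433
Converged at β = 0.433.
Then V = β·F = 0.4328·107 = 46.3 mol/h and L = F − V = 60.7 mol/h.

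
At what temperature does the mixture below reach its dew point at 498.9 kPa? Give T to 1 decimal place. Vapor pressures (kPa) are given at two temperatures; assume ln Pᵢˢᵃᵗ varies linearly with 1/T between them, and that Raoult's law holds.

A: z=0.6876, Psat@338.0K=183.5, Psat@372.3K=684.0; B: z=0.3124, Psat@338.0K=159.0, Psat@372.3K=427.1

T = 367.8 K

Dew-point temperature: Σzᵢ·P/Pᵢˢᵃᵗ(T) = 1. Interpolate ln Pᵢˢᵃᵗ = aᵢ + bᵢ/T.
  T = 338.0 K: ΣzᵢP/Pᵢˢᵃᵗ = 2.8497
  T = 372.3 K: ΣzᵢP/Pᵢˢᵃᵗ = 0.8664
  T = 355.1 K: ΣzᵢP/Pᵢˢᵃᵗ = 1.5246
  T = 363.7 K: ΣzᵢP/Pᵢˢᵃᵗ = 1.1409
  T = 368.0 K: ΣzᵢP/Pᵢˢᵃᵗ = 0.9925
  T = 365.9 K: ΣzᵢP/Pᵢˢᵃᵗ = 1.0619
Interpolating between 365.9 K and 368.0 K gives T ≈ 367.8 K.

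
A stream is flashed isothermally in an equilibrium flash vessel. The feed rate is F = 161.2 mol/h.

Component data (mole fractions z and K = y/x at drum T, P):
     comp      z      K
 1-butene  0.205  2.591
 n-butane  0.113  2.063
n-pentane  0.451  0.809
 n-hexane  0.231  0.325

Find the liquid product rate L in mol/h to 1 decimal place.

Rachford–Rice: g(V/F) = Σ zᵢ(Kᵢ−1)/(1+V/F(Kᵢ−1)) = 0.
Feasibility: ΣzᵢKᵢ = 1.204, Σzᵢ/Kᵢ = 1.402 — both > 1, two phases present.
Newton–Raphson from V/F = 0.5:
  V/F = 0.500: g = -0.0705, g' = -0.475 → V/F = 0.352
  V/F = 0.352: g = -0.0002, g' = -0.481 → V/F = 0.351
Converged at V/F = 0.351.
Then V = V/F·F = 0.3512·161.2 = 56.6 mol/h and L = F − V = 104.6 mol/h.

L = 104.6 mol/h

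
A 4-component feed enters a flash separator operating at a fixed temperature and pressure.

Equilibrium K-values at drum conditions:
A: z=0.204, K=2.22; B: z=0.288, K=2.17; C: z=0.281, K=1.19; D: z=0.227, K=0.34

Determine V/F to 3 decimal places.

Iterate (Newton) starting at V/F = 0.5:
  V/F = 0.500: g = 0.1923, g' = -0.503 → V/F = 0.883
  V/F = 0.883: g = -0.0275, g' = -0.740 → V/F = 0.845
  V/F = 0.845: g = -0.0010, g' = -0.687 → V/F = 0.844
Converged at V/F = 0.844.

V/F = 0.844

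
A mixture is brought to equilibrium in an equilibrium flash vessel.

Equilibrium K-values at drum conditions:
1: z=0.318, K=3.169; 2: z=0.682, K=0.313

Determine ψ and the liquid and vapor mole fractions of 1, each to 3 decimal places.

ψ = 0.148, x_1 = 0.241, y_1 = 0.762

Rachford–Rice: g(ψ) = Σ zᵢ(Kᵢ−1)/(1+ψ(Kᵢ−1)) = 0.
g(0) = ΣzᵢKᵢ − 1 = 0.221 and g(1) = 1 − Σzᵢ/Kᵢ = -1.279, so a root lies in (0, 1).
Binary case is linear: z₁(K₁−1)(1+ψ(K₂−1)) + z₂(K₂−1)(1+ψ(K₁−1)) = 0
⇒ ψ = [z₁(K₁−1)+z₂(K₂−1)] / [−(K₁−1)(K₂−1)] = 0.2212/1.4901 = 0.148
Compositions from xᵢ = zᵢ/(1+ψ(Kᵢ−1)), yᵢ = Kᵢxᵢ:
  1: x = 0.241, y = 0.762
  2: x = 0.759, y = 0.238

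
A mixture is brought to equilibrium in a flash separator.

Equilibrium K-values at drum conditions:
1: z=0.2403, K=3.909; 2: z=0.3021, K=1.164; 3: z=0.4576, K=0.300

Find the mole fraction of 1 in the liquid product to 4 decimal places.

x_1 = 0.1252

Material balance + equilibrium reduce to Σ zᵢ(Kᵢ−1)/(1+β(Kᵢ−1)) = 0.
g(0) = ΣzᵢKᵢ − 1 = 0.4283 and g(1) = 1 − Σzᵢ/Kᵢ = -0.8463, so a root lies in (0, 1).
Newton iteration, β⁰ = 0.5:
  β = 0.5000: g = -0.16221, g' = -0.8752 → β = 0.3147
  β = 0.3147: g = 0.00128, g' = -0.9305 → β = 0.3160
Converged at β = 0.3160.
Compositions from xᵢ = zᵢ/(1+β(Kᵢ−1)), yᵢ = Kᵢxᵢ:
  1: x = 0.1252, y = 0.4894
  2: x = 0.2872, y = 0.3343
  3: x = 0.5876, y = 0.1763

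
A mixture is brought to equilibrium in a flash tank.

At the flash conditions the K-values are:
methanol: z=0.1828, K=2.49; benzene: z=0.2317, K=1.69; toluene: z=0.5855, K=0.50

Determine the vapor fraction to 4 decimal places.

ψ = 0.2505

Iterate (Newton) starting at ψ = 0.5:
  ψ = 0.5000: g = -0.11538, g' = -0.4545 → ψ = 0.2461
  ψ = 0.2461: g = 0.00212, g' = -0.4882 → ψ = 0.2505
Converged at ψ = 0.2505.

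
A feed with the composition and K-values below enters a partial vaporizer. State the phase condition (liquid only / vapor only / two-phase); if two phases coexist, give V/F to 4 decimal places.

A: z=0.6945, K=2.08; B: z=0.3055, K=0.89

vapor only

ΣzᵢKᵢ = 1.7165; Σzᵢ/Kᵢ = 0.6772.
Since Σzᵢ/Kᵢ < 1 the mixture is above its dew point — single vapor phase.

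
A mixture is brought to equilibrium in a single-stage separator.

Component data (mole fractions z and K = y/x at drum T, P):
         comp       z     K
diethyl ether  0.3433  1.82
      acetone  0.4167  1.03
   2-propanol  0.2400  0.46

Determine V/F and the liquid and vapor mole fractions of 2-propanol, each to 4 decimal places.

Material balance + equilibrium reduce to Σ zᵢ(Kᵢ−1)/(1+V/F(Kᵢ−1)) = 0.
Check two-phase: ΣzᵢKᵢ = 1.1644 > 1 and Σzᵢ/Kᵢ = 1.1149 > 1, so g(0) = 0.1644 > 0 and g(1) = -0.1149 < 0.
Newton iteration, V/F⁰ = 0.58:
  V/F = 0.5800: g = 0.01436, g' = -0.2547 → V/F = 0.6364
  V/F = 0.6364: g = -0.00021, g' = -0.2625 → V/F = 0.6356
Converged at V/F = 0.6356.
Compositions from xᵢ = zᵢ/(1+V/F(Kᵢ−1)), yᵢ = Kᵢxᵢ:
  diethyl ether: x = 0.2257, y = 0.4107
  acetone: x = 0.4089, y = 0.4212
  2-propanol: x = 0.3654, y = 0.1681

V/F = 0.6356, x_2-propanol = 0.3654, y_2-propanol = 0.1681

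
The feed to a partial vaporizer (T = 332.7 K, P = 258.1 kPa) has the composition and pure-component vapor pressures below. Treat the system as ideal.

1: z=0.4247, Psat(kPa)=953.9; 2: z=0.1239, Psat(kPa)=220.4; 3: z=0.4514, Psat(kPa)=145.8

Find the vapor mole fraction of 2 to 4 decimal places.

Raoult's law: Kᵢ = Pᵢˢᵃᵗ/P = Pᵢˢᵃᵗ/258.1.
  K_1 = 953.9/258.1 = 3.695854, K_2 = 220.4/258.1 = 0.853933, K_3 = 145.8/258.1 = 0.564897
Rachford–Rice: g(ψ) = Σ zᵢ(Kᵢ−1)/(1+ψ(Kᵢ−1)) = 0.
g(0) = ΣzᵢKᵢ − 1 = 0.9304 and g(1) = 1 − Σzᵢ/Kᵢ = -0.0591, so a root lies in (0, 1).
Iterate (Newton) starting at ψ = 0.34:
  ψ = 0.3400: g = 0.34783, g' = -0.9609 → ψ = 0.7020
  ψ = 0.7020: g = 0.09289, g' = -0.5494 → ψ = 0.8711
  ψ = 0.8711: g = 0.00493, g' = -0.5004 → ψ = 0.8809
Converged at ψ = 0.8809.
Compositions from xᵢ = zᵢ/(1+ψ(Kᵢ−1)), yᵢ = Kᵢxᵢ:
  1: x = 0.1258, y = 0.4651
  2: x = 0.1422, y = 0.1214
  3: x = 0.7320, y = 0.4135

y_2 = 0.1214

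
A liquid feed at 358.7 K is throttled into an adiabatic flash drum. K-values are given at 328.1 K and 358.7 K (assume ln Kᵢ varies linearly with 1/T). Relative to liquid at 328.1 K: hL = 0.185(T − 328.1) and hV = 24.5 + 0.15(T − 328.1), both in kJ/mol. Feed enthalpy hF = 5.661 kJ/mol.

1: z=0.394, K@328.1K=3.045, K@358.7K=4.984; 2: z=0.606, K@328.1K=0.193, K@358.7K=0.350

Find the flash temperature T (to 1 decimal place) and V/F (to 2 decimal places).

T = 330.4 K, V/F = 0.21

Adiabatic flash: solve Rachford–Rice at each trial T, then check hF = ψ·hV(T) + (1−ψ)·hL(T).
  T = 328.1 K: K = (3.045, 0.193), RR gives ψ = 0.192, H_out = 4.701 kJ/mol
  T = 358.7 K: K = (4.984, 0.350), RR gives ψ = 0.454, H_out = 16.299 kJ/mol
  T = 343.4 K: K = (3.939, 0.263), RR gives ψ = 0.329, H_out = 10.707 kJ/mol
  T = 335.8 K: K = (3.476, 0.226), RR gives ψ = 0.265, H_out = 7.837 kJ/mol
  T = 332.0 K: K = (3.259, 0.209), RR gives ψ = 0.230, H_out = 6.328 kJ/mol
  T = 330.1 K: K = (3.153, 0.201), RR gives ψ = 0.212, H_out = 5.547 kJ/mol
Linear interpolation between T = 330.1 (H_out = 5.547) and T = 332.0 (H_out = 6.328) on hF = 5.661 gives T ≈ 330.4 K, at which ψ = 0.21.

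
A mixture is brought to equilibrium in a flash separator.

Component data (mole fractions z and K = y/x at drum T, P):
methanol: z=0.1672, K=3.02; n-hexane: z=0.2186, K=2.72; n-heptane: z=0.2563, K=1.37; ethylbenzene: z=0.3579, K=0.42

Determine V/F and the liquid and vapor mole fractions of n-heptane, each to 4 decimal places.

Rachford–Rice: g(V/F) = Σ zᵢ(Kᵢ−1)/(1+V/F(Kᵢ−1)) = 0.
g(0) = ΣzᵢKᵢ − 1 = 0.6010 and g(1) = 1 − Σzᵢ/Kᵢ = -0.1750, so a root lies in (0, 1).
Newton iteration, V/F⁰ = 0.5:
  V/F = 0.5000: g = 0.15784, g' = -0.6196 → V/F = 0.7547
  V/F = 0.7547: g = 0.00233, g' = -0.6318 → V/F = 0.7584
Converged at V/F = 0.7584.
Compositions from xᵢ = zᵢ/(1+V/F(Kᵢ−1)), yᵢ = Kᵢxᵢ:
  methanol: x = 0.0660, y = 0.1994
  n-hexane: x = 0.0949, y = 0.2580
  n-heptane: x = 0.2001, y = 0.2742
  ethylbenzene: x = 0.6390, y = 0.2684

V/F = 0.7584, x_n-heptane = 0.2001, y_n-heptane = 0.2742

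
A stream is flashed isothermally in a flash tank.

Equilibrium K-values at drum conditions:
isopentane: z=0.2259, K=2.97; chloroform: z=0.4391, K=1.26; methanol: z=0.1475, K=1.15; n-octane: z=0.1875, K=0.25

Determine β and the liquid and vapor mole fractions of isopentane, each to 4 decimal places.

Let β = V/F and solve Σ zᵢ(Kᵢ−1)/(1+β(Kᵢ−1)) = 0.
Check two-phase: ΣzᵢKᵢ = 1.4407 > 1 and Σzᵢ/Kᵢ = 1.3028 > 1, so g(0) = 0.4407 > 0 and g(1) = -0.3028 < 0.
Newton iteration, β⁰ = 0.36:
  β = 0.3600: g = 0.19312, g' = -0.5258 → β = 0.7273
  β = 0.7273: g = -0.01048, g' = -0.6823 → β = 0.7119
  β = 0.7119: g = -0.00016, g' = -0.6613 → β = 0.7117
Converged at β = 0.7117.
Compositions from xᵢ = zᵢ/(1+β(Kᵢ−1)), yᵢ = Kᵢxᵢ:
  isopentane: x = 0.0940, y = 0.2793
  chloroform: x = 0.3705, y = 0.4669
  methanol: x = 0.1333, y = 0.1533
  n-octane: x = 0.4021, y = 0.1005

β = 0.7117, x_isopentane = 0.0940, y_isopentane = 0.2793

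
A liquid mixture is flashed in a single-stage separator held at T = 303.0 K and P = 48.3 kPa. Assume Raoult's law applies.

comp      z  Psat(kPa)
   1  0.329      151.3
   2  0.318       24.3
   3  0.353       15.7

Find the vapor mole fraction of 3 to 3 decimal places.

y_3 = 0.137

Raoult's law: Kᵢ = Pᵢˢᵃᵗ/P = Pᵢˢᵃᵗ/48.3.
  K_1 = 151.3/48.3 = 3.13251, K_2 = 24.3/48.3 = 0.50311, K_3 = 15.7/48.3 = 0.32505
Let β = V/F and solve Σ zᵢ(Kᵢ−1)/(1+β(Kᵢ−1)) = 0.
g(0) = ΣzᵢKᵢ − 1 = 0.305 and g(1) = 1 − Σzᵢ/Kᵢ = -0.823, so a root lies in (0, 1).
Newton iteration, β⁰ = 0.36:
  β = 0.360: g = -0.1103, g' = -0.876 → β = 0.234
  β = 0.234: g = 0.0062, g' = -0.993 → β = 0.240
Converged at β = 0.240.
Compositions from xᵢ = zᵢ/(1+β(Kᵢ−1)), yᵢ = Kᵢxᵢ:
  1: x = 0.218, y = 0.681
  2: x = 0.361, y = 0.182
  3: x = 0.421, y = 0.137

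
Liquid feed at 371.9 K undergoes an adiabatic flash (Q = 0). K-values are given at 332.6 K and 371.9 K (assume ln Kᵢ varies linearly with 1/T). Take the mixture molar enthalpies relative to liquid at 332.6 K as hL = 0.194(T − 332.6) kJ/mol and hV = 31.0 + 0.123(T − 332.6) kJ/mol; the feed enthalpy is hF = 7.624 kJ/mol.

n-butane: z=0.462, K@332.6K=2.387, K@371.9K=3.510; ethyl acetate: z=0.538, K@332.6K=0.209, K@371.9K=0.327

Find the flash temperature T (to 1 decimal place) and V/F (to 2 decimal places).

T = 336.0 K, V/F = 0.23

Adiabatic flash: solve Rachford–Rice at each trial T, then check hF = ψ·hV(T) + (1−ψ)·hL(T).
  T = 332.6 K: K = (2.387, 0.209), RR gives ψ = 0.196, H_out = 6.082 kJ/mol
  T = 371.9 K: K = (3.510, 0.327), RR gives ψ = 0.472, H_out = 20.943 kJ/mol
  T = 352.2 K: K = (2.924, 0.265), RR gives ψ = 0.349, H_out = 14.125 kJ/mol
  T = 342.4 K: K = (2.650, 0.236), RR gives ψ = 0.279, H_out = 10.343 kJ/mol
  T = 337.5 K: K = (2.517, 0.222), RR gives ψ = 0.239, H_out = 8.287 kJ/mol
  T = 335.1 K: K = (2.453, 0.216), RR gives ψ = 0.219, H_out = 7.228 kJ/mol
Linear interpolation between T = 335.1 (H_out = 7.228) and T = 337.5 (H_out = 8.287) on hF = 7.624 gives T ≈ 336.0 K, at which ψ = 0.23.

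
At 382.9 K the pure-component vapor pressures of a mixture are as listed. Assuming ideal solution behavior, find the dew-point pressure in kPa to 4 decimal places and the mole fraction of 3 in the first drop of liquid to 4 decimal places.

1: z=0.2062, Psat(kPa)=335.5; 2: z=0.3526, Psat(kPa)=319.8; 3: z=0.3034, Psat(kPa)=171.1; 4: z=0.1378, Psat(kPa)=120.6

At the dew point ψ → 1, so Σzᵢ/Kᵢ = 1 with Kᵢ = Pᵢˢᵃᵗ/P ⇒ 1/P = Σzᵢ/Pᵢˢᵃᵗ.
1/P = 0.2062/335.5 + 0.3526/319.8 + 0.3034/171.1 + 0.1378/120.6 = 0.0046330 ⇒ P = 215.8419 kPa
xᵢ = zᵢP/Pᵢˢᵃᵗ ⇒ x_3 = 0.3034·215.8419/171.1 = 0.3827

Pdew = 215.8419 kPa, x_3 = 0.3827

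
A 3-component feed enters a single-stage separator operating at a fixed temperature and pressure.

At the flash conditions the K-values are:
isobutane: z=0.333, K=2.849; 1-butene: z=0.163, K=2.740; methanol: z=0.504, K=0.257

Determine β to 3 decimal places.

β = 0.390

Newton–Raphson from β = 0.5:
  β = 0.500: g = -0.1242, g' = -1.153 → β = 0.392
  β = 0.392: g = -0.0031, g' = -1.111 → β = 0.390
Converged at β = 0.390.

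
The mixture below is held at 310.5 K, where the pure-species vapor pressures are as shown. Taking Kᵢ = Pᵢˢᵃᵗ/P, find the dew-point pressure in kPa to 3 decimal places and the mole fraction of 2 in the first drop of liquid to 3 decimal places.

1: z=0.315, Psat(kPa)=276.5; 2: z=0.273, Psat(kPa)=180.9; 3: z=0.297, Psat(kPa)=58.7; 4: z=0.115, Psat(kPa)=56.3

At the dew point ψ → 1, so Σzᵢ/Kᵢ = 1 with Kᵢ = Pᵢˢᵃᵗ/P ⇒ 1/P = Σzᵢ/Pᵢˢᵃᵗ.
1/P = 0.315/276.5 + 0.273/180.9 + 0.297/58.7 + 0.115/56.3 = 0.009751 ⇒ P = 102.558 kPa
xᵢ = zᵢP/Pᵢˢᵃᵗ ⇒ x_2 = 0.273·102.558/180.9 = 0.155

Pdew = 102.558 kPa, x_2 = 0.155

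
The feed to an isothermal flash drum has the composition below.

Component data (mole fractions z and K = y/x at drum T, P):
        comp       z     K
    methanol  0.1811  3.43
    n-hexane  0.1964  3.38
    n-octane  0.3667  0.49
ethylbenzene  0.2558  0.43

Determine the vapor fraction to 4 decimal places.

Material balance + equilibrium reduce to Σ zᵢ(Kᵢ−1)/(1+ψ(Kᵢ−1)) = 0.
Check two-phase: ΣzᵢKᵢ = 1.5747 > 1 and Σzᵢ/Kᵢ = 1.4542 > 1, so g(0) = 0.5747 > 0 and g(1) = -0.4542 < 0.
Newton iteration, ψ⁰ = 0.42:
  ψ = 0.4200: g = 0.02186, g' = -0.8383 → ψ = 0.4461
  ψ = 0.4461: g = 0.00028, g' = -0.8172 → ψ = 0.4464
Converged at ψ = 0.4464.

ψ = 0.4464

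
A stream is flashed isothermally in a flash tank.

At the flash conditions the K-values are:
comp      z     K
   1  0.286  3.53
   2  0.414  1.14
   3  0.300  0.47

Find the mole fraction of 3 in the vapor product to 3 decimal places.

y_3 = 0.252

Let ψ = V/F and solve Σ zᵢ(Kᵢ−1)/(1+ψ(Kᵢ−1)) = 0.
Feasibility: ΣzᵢKᵢ = 1.623, Σzᵢ/Kᵢ = 1.082 — both > 1, two phases present.
Newton–Raphson from ψ = 0.5:
  ψ = 0.500: g = 0.1573, g' = -0.520 → ψ = 0.803
  ψ = 0.803: g = 0.0142, g' = -0.461 → ψ = 0.833
Converged at ψ = 0.833.
Compositions from xᵢ = zᵢ/(1+ψ(Kᵢ−1)), yᵢ = Kᵢxᵢ:
  1: x = 0.092, y = 0.325
  2: x = 0.371, y = 0.423
  3: x = 0.537, y = 0.252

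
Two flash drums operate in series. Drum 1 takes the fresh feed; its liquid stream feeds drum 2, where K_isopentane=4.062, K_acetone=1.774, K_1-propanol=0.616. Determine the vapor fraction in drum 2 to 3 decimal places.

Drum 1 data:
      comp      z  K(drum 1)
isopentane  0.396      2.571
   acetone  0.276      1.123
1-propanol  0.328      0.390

V/F (drum 2) = 0.771

Drum 1:
Let ψ₁ = V/F and solve Σ zᵢ(Kᵢ−1)/(1+ψ₁(Kᵢ−1)) = 0.
g(0) = ΣzᵢKᵢ − 1 = 0.456 and g(1) = 1 − Σzᵢ/Kᵢ = -0.241, so a root lies in (0, 1).
Newton iteration, ψ₁⁰ = 0.5:
  ψ₁ = 0.500: g = 0.0925, g' = -0.563 → ψ₁ = 0.664
  ψ₁ = 0.664: g = -0.0006, g' = -0.583 → ψ₁ = 0.663
Converged at ψ₁ = 0.663.
Drum-1 compositions:
  isopentane: x = 0.194, y = 0.499
  acetone: x = 0.255, y = 0.287
  1-propanol: x = 0.551, y = 0.215
Drum-2 feed = drum-1 liquid: z₂ = (0.1939, 0.2552, 0.5509).
Drum 2:
Let ψ₂ = V/F and solve Σ zᵢ(Kᵢ−1)/(1+ψ₂(Kᵢ−1)) = 0.
Feasibility: ΣzᵢKᵢ = 1.580, Σzᵢ/Kᵢ = 1.086 — both > 1, two phases present.
Newton iteration, ψ₂⁰ = 0.69:
  ψ₂ = 0.690: g = 0.0317, g' = -0.403 → ψ₂ = 0.769
  ψ₂ = 0.769: g = 0.0007, g' = -0.385 → ψ₂ = 0.771
Converged at ψ₂ = 0.771.
  isopentane: x = 0.058, y = 0.234
  acetone: x = 0.160, y = 0.284
  1-propanol: x = 0.782, y = 0.482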